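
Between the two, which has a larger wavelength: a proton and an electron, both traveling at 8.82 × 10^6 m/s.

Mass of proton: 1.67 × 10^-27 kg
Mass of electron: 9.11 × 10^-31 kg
The electron has the longer wavelength.

Using λ = h/(mv), since both particles have the same velocity, the wavelength depends only on mass.

For proton: λ₁ = h/(m₁v) = 4.50 × 10^-14 m
For electron: λ₂ = h/(m₂v) = 8.25 × 10^-11 m

Since λ ∝ 1/m at constant velocity, the lighter particle has the longer wavelength.

The electron has the longer de Broglie wavelength.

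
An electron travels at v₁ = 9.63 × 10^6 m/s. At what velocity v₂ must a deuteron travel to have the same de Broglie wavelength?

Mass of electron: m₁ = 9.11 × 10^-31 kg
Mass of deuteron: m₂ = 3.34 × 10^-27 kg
v₂ = 2.63 × 10^3 m/s

For equal de Broglie wavelengths: λ₁ = λ₂

h/(m₁v₁) = h/(m₂v₂)
m₁v₁ = m₂v₂
v₂ = v₁ · (m₁/m₂)

v₂ = 9.63 × 10^6 m/s × (9.11 × 10^-31 kg / 3.34 × 10^-27 kg)
v₂ = 2.63 × 10^3 m/s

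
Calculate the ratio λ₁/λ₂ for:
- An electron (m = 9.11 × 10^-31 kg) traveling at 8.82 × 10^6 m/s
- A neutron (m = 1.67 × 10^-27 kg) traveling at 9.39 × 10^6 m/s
λ₁/λ₂ = 1.95 × 10^3

Using λ = h/(mv):

λ₁ = h/(m₁v₁) = 8.25 × 10^-11 m
λ₂ = h/(m₂v₂) = 4.23 × 10^-14 m

Ratio λ₁/λ₂ = (m₂v₂)/(m₁v₁)
         = (1.67 × 10^-27 kg × 9.39 × 10^6 m/s) / (9.11 × 10^-31 kg × 8.82 × 10^6 m/s)
         = 1.95 × 10^3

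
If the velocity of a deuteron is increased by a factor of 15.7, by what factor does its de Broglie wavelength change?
The wavelength decreases by a factor of 15.7.

From λ = h/(mv), the wavelength is inversely proportional to velocity:

λ ∝ 1/v

If v → 15.7v, then λ → λ/15.7

When velocity is increased by a factor of 15.7, the wavelength decreases by a factor of 15.7.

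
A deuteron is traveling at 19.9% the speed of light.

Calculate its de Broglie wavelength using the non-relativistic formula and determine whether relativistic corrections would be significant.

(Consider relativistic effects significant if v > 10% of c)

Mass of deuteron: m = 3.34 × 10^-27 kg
Yes, relativistic corrections are needed.

Using the non-relativistic de Broglie formula λ = h/(mv):

v = 19.9% × c = 5.966 × 10^7 m/s

λ = h/(mv)
λ = (6.626 × 10^-34 J·s) / (3.34 × 10^-27 kg × 5.966 × 10^7 m/s)
λ = 3.33 × 10^-15 m

Since v = 19.9% of c > 10% of c, relativistic corrections ARE significant and the actual wavelength would differ from this non-relativistic estimate.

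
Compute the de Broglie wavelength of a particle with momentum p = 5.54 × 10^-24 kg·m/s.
1.20 × 10^-10 m

Using the de Broglie relation λ = h/p:

λ = h/p
λ = (6.626 × 10^-34 J·s) / (5.54 × 10^-24 kg·m/s)
λ = 1.20 × 10^-10 m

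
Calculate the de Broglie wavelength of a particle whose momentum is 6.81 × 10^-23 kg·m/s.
9.73 × 10^-12 m

Using the de Broglie relation λ = h/p:

λ = h/p
λ = (6.626 × 10^-34 J·s) / (6.81 × 10^-23 kg·m/s)
λ = 9.73 × 10^-12 m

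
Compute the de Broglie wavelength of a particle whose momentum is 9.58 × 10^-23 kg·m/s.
6.92 × 10^-12 m

Using the de Broglie relation λ = h/p:

λ = h/p
λ = (6.626 × 10^-34 J·s) / (9.58 × 10^-23 kg·m/s)
λ = 6.92 × 10^-12 m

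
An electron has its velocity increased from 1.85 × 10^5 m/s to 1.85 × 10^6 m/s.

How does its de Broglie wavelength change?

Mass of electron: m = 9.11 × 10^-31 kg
The wavelength decreases by a factor of 10.

Using λ = h/(mv):

Initial wavelength: λ₁ = h/(mv₁) = 3.93 × 10^-9 m
Final wavelength: λ₂ = h/(mv₂) = 3.93 × 10^-10 m

Since λ ∝ 1/v, when velocity increases by a factor of 10, the wavelength decreases by a factor of 10.

λ₂/λ₁ = v₁/v₂ = 1/10

The wavelength decreases by a factor of 10.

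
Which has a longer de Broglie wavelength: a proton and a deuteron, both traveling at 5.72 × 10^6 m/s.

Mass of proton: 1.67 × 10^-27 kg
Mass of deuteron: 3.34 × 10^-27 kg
The proton has the longer wavelength.

Using λ = h/(mv), since both particles have the same velocity, the wavelength depends only on mass.

For proton: λ₁ = h/(m₁v) = 6.94 × 10^-14 m
For deuteron: λ₂ = h/(m₂v) = 3.47 × 10^-14 m

Since λ ∝ 1/m at constant velocity, the lighter particle has the longer wavelength.

The proton has the longer de Broglie wavelength.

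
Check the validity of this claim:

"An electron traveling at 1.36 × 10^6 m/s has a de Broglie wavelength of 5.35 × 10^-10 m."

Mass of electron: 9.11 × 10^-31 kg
True

The claim is correct.

Using λ = h/(mv):
λ = (6.626 × 10^-34 J·s) / (9.11 × 10^-31 kg × 1.36 × 10^6 m/s)
λ = 5.35 × 10^-10 m

This matches the claimed value.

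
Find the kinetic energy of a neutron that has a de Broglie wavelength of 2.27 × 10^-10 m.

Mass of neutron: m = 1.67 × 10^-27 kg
2.55 × 10^-21 J (or 0.0159 eV)

From λ = h/√(2mKE), we solve for KE:

λ² = h²/(2mKE)
KE = h²/(2mλ²)
KE = (6.626 × 10^-34 J·s)² / (2 × 1.67 × 10^-27 kg × (2.27 × 10^-10 m)²)
KE = 2.55 × 10^-21 J
KE = 0.0159 eV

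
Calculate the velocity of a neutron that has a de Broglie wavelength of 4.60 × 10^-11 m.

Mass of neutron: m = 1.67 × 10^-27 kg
8.63 × 10^3 m/s

From the de Broglie relation λ = h/(mv), we solve for v:

v = h/(mλ)
v = (6.626 × 10^-34 J·s) / (1.67 × 10^-27 kg × 4.60 × 10^-11 m)
v = 8.63 × 10^3 m/s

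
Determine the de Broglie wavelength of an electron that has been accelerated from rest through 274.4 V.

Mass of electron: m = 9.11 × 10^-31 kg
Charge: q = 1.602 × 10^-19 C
7.40 × 10^-11 m

When a particle is accelerated through voltage V, it gains kinetic energy KE = qV.

The de Broglie wavelength is then λ = h/√(2mqV):

λ = h/√(2mqV)
λ = (6.626 × 10^-34 J·s) / √(2 × 9.11 × 10^-31 kg × 1.602 × 10^-19 C × 274.4 V)
λ = 7.40 × 10^-11 m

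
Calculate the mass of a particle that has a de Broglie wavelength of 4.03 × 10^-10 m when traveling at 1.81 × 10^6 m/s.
9.08 × 10^-31 kg

From the de Broglie relation λ = h/(mv), we solve for m:

m = h/(λv)
m = (6.626 × 10^-34 J·s) / (4.03 × 10^-10 m × 1.81 × 10^6 m/s)
m = 9.08 × 10^-31 kg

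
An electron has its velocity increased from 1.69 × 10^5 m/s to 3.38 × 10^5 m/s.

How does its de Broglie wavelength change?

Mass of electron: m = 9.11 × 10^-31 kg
The wavelength decreases by a factor of 2.

Using λ = h/(mv):

Initial wavelength: λ₁ = h/(mv₁) = 4.30 × 10^-9 m
Final wavelength: λ₂ = h/(mv₂) = 2.15 × 10^-9 m

Since λ ∝ 1/v, when velocity increases by a factor of 2, the wavelength decreases by a factor of 2.

λ₂/λ₁ = v₁/v₂ = 1/2

The wavelength decreases by a factor of 2.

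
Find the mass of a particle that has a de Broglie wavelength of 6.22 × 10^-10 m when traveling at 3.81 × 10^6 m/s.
2.80 × 10^-31 kg

From the de Broglie relation λ = h/(mv), we solve for m:

m = h/(λv)
m = (6.626 × 10^-34 J·s) / (6.22 × 10^-10 m × 3.81 × 10^6 m/s)
m = 2.80 × 10^-31 kg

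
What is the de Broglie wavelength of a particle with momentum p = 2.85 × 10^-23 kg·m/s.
2.32 × 10^-11 m

Using the de Broglie relation λ = h/p:

λ = h/p
λ = (6.626 × 10^-34 J·s) / (2.85 × 10^-23 kg·m/s)
λ = 2.32 × 10^-11 m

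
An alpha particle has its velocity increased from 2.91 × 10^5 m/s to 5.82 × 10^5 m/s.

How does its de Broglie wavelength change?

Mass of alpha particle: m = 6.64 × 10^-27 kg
The wavelength decreases by a factor of 2.

Using λ = h/(mv):

Initial wavelength: λ₁ = h/(mv₁) = 3.43 × 10^-13 m
Final wavelength: λ₂ = h/(mv₂) = 1.71 × 10^-13 m

Since λ ∝ 1/v, when velocity increases by a factor of 2, the wavelength decreases by a factor of 2.

λ₂/λ₁ = v₁/v₂ = 1/2

The wavelength decreases by a factor of 2.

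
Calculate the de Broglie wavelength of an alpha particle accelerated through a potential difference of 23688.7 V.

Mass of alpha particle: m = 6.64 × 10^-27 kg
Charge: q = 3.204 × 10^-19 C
6.60 × 10^-14 m

When a particle is accelerated through voltage V, it gains kinetic energy KE = qV.

The de Broglie wavelength is then λ = h/√(2mqV):

λ = h/√(2mqV)
λ = (6.626 × 10^-34 J·s) / √(2 × 6.64 × 10^-27 kg × 3.204 × 10^-19 C × 23688.7 V)
λ = 6.60 × 10^-14 m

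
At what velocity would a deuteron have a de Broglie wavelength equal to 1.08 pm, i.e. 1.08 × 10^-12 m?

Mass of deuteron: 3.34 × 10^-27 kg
1.84 × 10^5 m/s

From λ = h/(mv), solve for v:

v = h/(mλ)
v = (6.626 × 10^-34 J·s) / (3.34 × 10^-27 kg × 1.08 × 10^-12 m)
v = 1.84 × 10^5 m/s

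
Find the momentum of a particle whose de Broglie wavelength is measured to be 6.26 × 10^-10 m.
1.06 × 10^-24 kg·m/s

From the de Broglie relation λ = h/p, we solve for p:

p = h/λ
p = (6.626 × 10^-34 J·s) / (6.26 × 10^-10 m)
p = 1.06 × 10^-24 kg·m/s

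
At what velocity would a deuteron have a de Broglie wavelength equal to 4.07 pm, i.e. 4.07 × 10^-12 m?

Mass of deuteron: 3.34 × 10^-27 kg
4.87 × 10^4 m/s

From λ = h/(mv), solve for v:

v = h/(mλ)
v = (6.626 × 10^-34 J·s) / (3.34 × 10^-27 kg × 4.07 × 10^-12 m)
v = 4.87 × 10^4 m/s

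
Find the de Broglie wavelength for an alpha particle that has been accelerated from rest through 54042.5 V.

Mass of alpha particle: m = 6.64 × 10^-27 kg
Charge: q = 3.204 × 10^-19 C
4.37 × 10^-14 m

When a particle is accelerated through voltage V, it gains kinetic energy KE = qV.

The de Broglie wavelength is then λ = h/√(2mqV):

λ = h/√(2mqV)
λ = (6.626 × 10^-34 J·s) / √(2 × 6.64 × 10^-27 kg × 3.204 × 10^-19 C × 54042.5 V)
λ = 4.37 × 10^-14 m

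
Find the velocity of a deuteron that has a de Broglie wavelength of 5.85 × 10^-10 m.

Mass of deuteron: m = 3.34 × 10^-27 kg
3.39 × 10^2 m/s

From the de Broglie relation λ = h/(mv), we solve for v:

v = h/(mλ)
v = (6.626 × 10^-34 J·s) / (3.34 × 10^-27 kg × 5.85 × 10^-10 m)
v = 3.39 × 10^2 m/s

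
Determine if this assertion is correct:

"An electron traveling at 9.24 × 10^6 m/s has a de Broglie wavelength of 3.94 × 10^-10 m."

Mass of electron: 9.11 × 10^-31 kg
False

The claim is incorrect.

Using λ = h/(mv):
λ = (6.626 × 10^-34 J·s) / (9.11 × 10^-31 kg × 9.24 × 10^6 m/s)
λ = 7.87 × 10^-11 m

The actual wavelength differs from the claimed 3.94 × 10^-10 m.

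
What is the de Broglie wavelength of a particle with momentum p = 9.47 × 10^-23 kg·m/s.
7.00 × 10^-12 m

Using the de Broglie relation λ = h/p:

λ = h/p
λ = (6.626 × 10^-34 J·s) / (9.47 × 10^-23 kg·m/s)
λ = 7.00 × 10^-12 m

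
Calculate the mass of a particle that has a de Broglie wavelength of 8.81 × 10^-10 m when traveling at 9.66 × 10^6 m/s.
7.79 × 10^-32 kg

From the de Broglie relation λ = h/(mv), we solve for m:

m = h/(λv)
m = (6.626 × 10^-34 J·s) / (8.81 × 10^-10 m × 9.66 × 10^6 m/s)
m = 7.79 × 10^-32 kg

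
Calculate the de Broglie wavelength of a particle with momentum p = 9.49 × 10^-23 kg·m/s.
6.98 × 10^-12 m

Using the de Broglie relation λ = h/p:

λ = h/p
λ = (6.626 × 10^-34 J·s) / (9.49 × 10^-23 kg·m/s)
λ = 6.98 × 10^-12 m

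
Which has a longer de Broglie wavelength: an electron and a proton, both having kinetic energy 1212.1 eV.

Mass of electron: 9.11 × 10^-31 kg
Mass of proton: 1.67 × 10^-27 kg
The electron has the longer wavelength.

Using λ = h/√(2mKE):

For electron: λ₁ = h/√(2m₁KE) = 3.52 × 10^-11 m
For proton: λ₂ = h/√(2m₂KE) = 8.23 × 10^-13 m

Since λ ∝ 1/√m at constant kinetic energy, the lighter particle has the longer wavelength.

The electron has the longer de Broglie wavelength.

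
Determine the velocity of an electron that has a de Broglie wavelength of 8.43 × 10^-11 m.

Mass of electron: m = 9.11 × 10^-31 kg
8.63 × 10^6 m/s

From the de Broglie relation λ = h/(mv), we solve for v:

v = h/(mλ)
v = (6.626 × 10^-34 J·s) / (9.11 × 10^-31 kg × 8.43 × 10^-11 m)
v = 8.63 × 10^6 m/s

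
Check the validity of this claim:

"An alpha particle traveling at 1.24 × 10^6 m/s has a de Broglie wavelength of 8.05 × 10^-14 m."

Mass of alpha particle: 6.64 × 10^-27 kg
True

The claim is correct.

Using λ = h/(mv):
λ = (6.626 × 10^-34 J·s) / (6.64 × 10^-27 kg × 1.24 × 10^6 m/s)
λ = 8.05 × 10^-14 m

This matches the claimed value.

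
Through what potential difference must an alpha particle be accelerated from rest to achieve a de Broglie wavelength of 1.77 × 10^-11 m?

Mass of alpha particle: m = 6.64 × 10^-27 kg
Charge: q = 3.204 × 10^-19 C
3.29 × 10^-1 V

From λ = h/√(2mqV), we solve for V:

λ² = h²/(2mqV)
V = h²/(2mqλ²)
V = (6.626 × 10^-34 J·s)² / (2 × 6.64 × 10^-27 kg × 3.204 × 10^-19 C × (1.77 × 10^-11 m)²)
V = 3.29 × 10^-1 V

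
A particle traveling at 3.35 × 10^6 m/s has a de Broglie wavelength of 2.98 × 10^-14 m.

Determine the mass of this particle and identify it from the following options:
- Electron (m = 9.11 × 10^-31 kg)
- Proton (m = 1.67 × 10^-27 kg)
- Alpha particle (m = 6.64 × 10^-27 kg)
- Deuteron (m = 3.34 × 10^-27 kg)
The particle is an alpha particle.

From λ = h/(mv), solve for mass:

m = h/(λv)
m = (6.626 × 10^-34 J·s) / (2.98 × 10^-14 m × 3.35 × 10^6 m/s)
m = 6.64 × 10^-27 kg

Comparing with the listed masses, this is closest to an alpha particle.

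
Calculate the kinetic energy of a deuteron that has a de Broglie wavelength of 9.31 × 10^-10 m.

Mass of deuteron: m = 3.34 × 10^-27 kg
7.58 × 10^-23 J (or 4.73 × 10^-4 eV)

From λ = h/√(2mKE), we solve for KE:

λ² = h²/(2mKE)
KE = h²/(2mλ²)
KE = (6.626 × 10^-34 J·s)² / (2 × 3.34 × 10^-27 kg × (9.31 × 10^-10 m)²)
KE = 7.58 × 10^-23 J
KE = 4.73 × 10^-4 eV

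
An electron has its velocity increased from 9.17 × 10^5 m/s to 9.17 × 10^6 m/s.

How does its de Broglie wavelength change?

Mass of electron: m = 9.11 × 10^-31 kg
The wavelength decreases by a factor of 10.

Using λ = h/(mv):

Initial wavelength: λ₁ = h/(mv₁) = 7.93 × 10^-10 m
Final wavelength: λ₂ = h/(mv₂) = 7.93 × 10^-11 m

Since λ ∝ 1/v, when velocity increases by a factor of 10, the wavelength decreases by a factor of 10.

λ₂/λ₁ = v₁/v₂ = 1/10

The wavelength decreases by a factor of 10.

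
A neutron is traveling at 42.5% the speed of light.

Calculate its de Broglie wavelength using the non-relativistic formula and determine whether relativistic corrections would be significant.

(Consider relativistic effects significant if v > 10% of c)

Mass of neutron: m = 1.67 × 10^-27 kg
Yes, relativistic corrections are needed.

Using the non-relativistic de Broglie formula λ = h/(mv):

v = 42.5% × c = 1.274 × 10^8 m/s

λ = h/(mv)
λ = (6.626 × 10^-34 J·s) / (1.67 × 10^-27 kg × 1.274 × 10^8 m/s)
λ = 3.11 × 10^-15 m

Since v = 42.5% of c > 10% of c, relativistic corrections ARE significant and the actual wavelength would differ from this non-relativistic estimate.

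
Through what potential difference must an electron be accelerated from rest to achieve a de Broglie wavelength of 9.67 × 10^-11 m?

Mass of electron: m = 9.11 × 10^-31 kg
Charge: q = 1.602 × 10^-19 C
161 V

From λ = h/√(2mqV), we solve for V:

λ² = h²/(2mqV)
V = h²/(2mqλ²)
V = (6.626 × 10^-34 J·s)² / (2 × 9.11 × 10^-31 kg × 1.602 × 10^-19 C × (9.67 × 10^-11 m)²)
V = 161 V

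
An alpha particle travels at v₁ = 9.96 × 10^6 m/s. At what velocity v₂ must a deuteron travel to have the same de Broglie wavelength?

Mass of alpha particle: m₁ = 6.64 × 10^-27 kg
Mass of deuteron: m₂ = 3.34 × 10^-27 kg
v₂ = 1.98 × 10^7 m/s

For equal de Broglie wavelengths: λ₁ = λ₂

h/(m₁v₁) = h/(m₂v₂)
m₁v₁ = m₂v₂
v₂ = v₁ · (m₁/m₂)

v₂ = 9.96 × 10^6 m/s × (6.64 × 10^-27 kg / 3.34 × 10^-27 kg)
v₂ = 1.98 × 10^7 m/s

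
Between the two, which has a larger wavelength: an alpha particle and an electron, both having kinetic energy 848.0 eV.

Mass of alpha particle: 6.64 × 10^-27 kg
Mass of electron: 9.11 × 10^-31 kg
The electron has the longer wavelength.

Using λ = h/√(2mKE):

For alpha particle: λ₁ = h/√(2m₁KE) = 4.93 × 10^-13 m
For electron: λ₂ = h/√(2m₂KE) = 4.21 × 10^-11 m

Since λ ∝ 1/√m at constant kinetic energy, the lighter particle has the longer wavelength.

The electron has the longer de Broglie wavelength.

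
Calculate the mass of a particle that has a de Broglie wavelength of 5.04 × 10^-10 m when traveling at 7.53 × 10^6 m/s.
1.75 × 10^-31 kg

From the de Broglie relation λ = h/(mv), we solve for m:

m = h/(λv)
m = (6.626 × 10^-34 J·s) / (5.04 × 10^-10 m × 7.53 × 10^6 m/s)
m = 1.75 × 10^-31 kg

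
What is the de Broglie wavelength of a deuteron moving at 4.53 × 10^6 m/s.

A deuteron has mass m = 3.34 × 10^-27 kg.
4.38 × 10^-14 m

Using the de Broglie relation λ = h/(mv):

λ = h/(mv)
λ = (6.626 × 10^-34 J·s) / (3.34 × 10^-27 kg × 4.53 × 10^6 m/s)
λ = 4.38 × 10^-14 m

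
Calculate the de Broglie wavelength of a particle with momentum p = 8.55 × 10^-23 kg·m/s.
7.75 × 10^-12 m

Using the de Broglie relation λ = h/p:

λ = h/p
λ = (6.626 × 10^-34 J·s) / (8.55 × 10^-23 kg·m/s)
λ = 7.75 × 10^-12 m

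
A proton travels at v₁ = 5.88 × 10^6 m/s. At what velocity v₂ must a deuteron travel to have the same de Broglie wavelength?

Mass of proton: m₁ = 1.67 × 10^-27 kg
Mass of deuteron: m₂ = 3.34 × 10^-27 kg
v₂ = 2.94 × 10^6 m/s

For equal de Broglie wavelengths: λ₁ = λ₂

h/(m₁v₁) = h/(m₂v₂)
m₁v₁ = m₂v₂
v₂ = v₁ · (m₁/m₂)

v₂ = 5.88 × 10^6 m/s × (1.67 × 10^-27 kg / 3.34 × 10^-27 kg)
v₂ = 2.94 × 10^6 m/s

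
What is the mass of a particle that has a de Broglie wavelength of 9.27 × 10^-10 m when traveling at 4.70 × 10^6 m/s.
1.52 × 10^-31 kg

From the de Broglie relation λ = h/(mv), we solve for m:

m = h/(λv)
m = (6.626 × 10^-34 J·s) / (9.27 × 10^-10 m × 4.70 × 10^6 m/s)
m = 1.52 × 10^-31 kg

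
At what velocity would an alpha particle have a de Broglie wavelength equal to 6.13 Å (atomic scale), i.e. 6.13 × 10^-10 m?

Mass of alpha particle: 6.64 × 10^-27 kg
1.63 × 10^2 m/s

From λ = h/(mv), solve for v:

v = h/(mλ)
v = (6.626 × 10^-34 J·s) / (6.64 × 10^-27 kg × 6.13 × 10^-10 m)
v = 1.63 × 10^2 m/s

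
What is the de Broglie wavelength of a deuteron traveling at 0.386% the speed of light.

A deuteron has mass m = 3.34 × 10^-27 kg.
1.71 × 10^-13 m

Using the de Broglie relation λ = h/(mv):

v = 0.386% × c = 1.157 × 10^6 m/s

λ = h/(mv)
λ = (6.626 × 10^-34 J·s) / (3.34 × 10^-27 kg × 1.157 × 10^6 m/s)
λ = 1.71 × 10^-13 m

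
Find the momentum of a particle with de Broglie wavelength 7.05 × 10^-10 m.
9.40 × 10^-25 kg·m/s

From the de Broglie relation λ = h/p, we solve for p:

p = h/λ
p = (6.626 × 10^-34 J·s) / (7.05 × 10^-10 m)
p = 9.40 × 10^-25 kg·m/s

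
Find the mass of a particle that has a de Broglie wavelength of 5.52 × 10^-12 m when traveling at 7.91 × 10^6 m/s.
1.52 × 10^-29 kg

From the de Broglie relation λ = h/(mv), we solve for m:

m = h/(λv)
m = (6.626 × 10^-34 J·s) / (5.52 × 10^-12 m × 7.91 × 10^6 m/s)
m = 1.52 × 10^-29 kg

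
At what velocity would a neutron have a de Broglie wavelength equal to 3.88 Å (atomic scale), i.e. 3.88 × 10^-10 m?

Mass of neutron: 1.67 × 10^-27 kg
1.02 × 10^3 m/s

From λ = h/(mv), solve for v:

v = h/(mλ)
v = (6.626 × 10^-34 J·s) / (1.67 × 10^-27 kg × 3.88 × 10^-10 m)
v = 1.02 × 10^3 m/s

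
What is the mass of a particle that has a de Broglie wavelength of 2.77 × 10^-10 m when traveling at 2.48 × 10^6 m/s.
9.65 × 10^-31 kg

From the de Broglie relation λ = h/(mv), we solve for m:

m = h/(λv)
m = (6.626 × 10^-34 J·s) / (2.77 × 10^-10 m × 2.48 × 10^6 m/s)
m = 9.65 × 10^-31 kg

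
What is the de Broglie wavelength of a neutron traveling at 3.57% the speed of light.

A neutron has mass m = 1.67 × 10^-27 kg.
3.71 × 10^-14 m

Using the de Broglie relation λ = h/(mv):

v = 3.57% × c = 1.070 × 10^7 m/s

λ = h/(mv)
λ = (6.626 × 10^-34 J·s) / (1.67 × 10^-27 kg × 1.070 × 10^7 m/s)
λ = 3.71 × 10^-14 m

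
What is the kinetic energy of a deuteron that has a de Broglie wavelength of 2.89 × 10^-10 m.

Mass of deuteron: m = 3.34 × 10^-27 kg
7.87 × 10^-22 J (or 4.91 × 10^-3 eV)

From λ = h/√(2mKE), we solve for KE:

λ² = h²/(2mKE)
KE = h²/(2mλ²)
KE = (6.626 × 10^-34 J·s)² / (2 × 3.34 × 10^-27 kg × (2.89 × 10^-10 m)²)
KE = 7.87 × 10^-22 J
KE = 4.91 × 10^-3 eV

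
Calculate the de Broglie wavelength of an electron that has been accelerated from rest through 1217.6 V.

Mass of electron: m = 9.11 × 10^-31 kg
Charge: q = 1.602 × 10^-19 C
3.51 × 10^-11 m

When a particle is accelerated through voltage V, it gains kinetic energy KE = qV.

The de Broglie wavelength is then λ = h/√(2mqV):

λ = h/√(2mqV)
λ = (6.626 × 10^-34 J·s) / √(2 × 9.11 × 10^-31 kg × 1.602 × 10^-19 C × 1217.6 V)
λ = 3.51 × 10^-11 m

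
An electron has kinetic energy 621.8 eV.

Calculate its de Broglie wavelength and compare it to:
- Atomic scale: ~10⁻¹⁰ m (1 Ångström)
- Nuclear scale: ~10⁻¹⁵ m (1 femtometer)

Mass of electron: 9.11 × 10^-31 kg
λ = 4.92 × 10^-11 m, which is between nuclear and atomic scales.

Using λ = h/√(2mKE):

KE = 621.8 eV = 9.962 × 10^-17 J

λ = h/√(2mKE)
λ = (6.626 × 10^-34 J·s) / √(2 × 9.11 × 10^-31 kg × 9.962 × 10^-17 J)
λ = 4.92 × 10^-11 m

Comparison:
- Atomic scale (10⁻¹⁰ m): λ is 0.49× this size
- Nuclear scale (10⁻¹⁵ m): λ is 4.9e+04× this size

The wavelength is between nuclear and atomic scales.

This wavelength is appropriate for probing atomic structure but too large for nuclear physics experiments.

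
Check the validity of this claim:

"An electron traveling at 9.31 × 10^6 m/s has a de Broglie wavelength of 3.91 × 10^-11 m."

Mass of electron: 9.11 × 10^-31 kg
False

The claim is incorrect.

Using λ = h/(mv):
λ = (6.626 × 10^-34 J·s) / (9.11 × 10^-31 kg × 9.31 × 10^6 m/s)
λ = 7.81 × 10^-11 m

The actual wavelength differs from the claimed 3.91 × 10^-11 m.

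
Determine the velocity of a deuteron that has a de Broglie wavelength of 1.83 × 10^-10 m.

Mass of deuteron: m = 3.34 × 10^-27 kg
1.08 × 10^3 m/s

From the de Broglie relation λ = h/(mv), we solve for v:

v = h/(mλ)
v = (6.626 × 10^-34 J·s) / (3.34 × 10^-27 kg × 1.83 × 10^-10 m)
v = 1.08 × 10^3 m/s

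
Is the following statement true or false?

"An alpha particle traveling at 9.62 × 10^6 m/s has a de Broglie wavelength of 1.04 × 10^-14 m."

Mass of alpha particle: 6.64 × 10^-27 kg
True

The claim is correct.

Using λ = h/(mv):
λ = (6.626 × 10^-34 J·s) / (6.64 × 10^-27 kg × 9.62 × 10^6 m/s)
λ = 1.04 × 10^-14 m

This matches the claimed value.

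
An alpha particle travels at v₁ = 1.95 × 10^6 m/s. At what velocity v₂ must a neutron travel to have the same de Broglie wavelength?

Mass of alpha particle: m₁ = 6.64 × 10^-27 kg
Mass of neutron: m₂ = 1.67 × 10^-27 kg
v₂ = 7.75 × 10^6 m/s

For equal de Broglie wavelengths: λ₁ = λ₂

h/(m₁v₁) = h/(m₂v₂)
m₁v₁ = m₂v₂
v₂ = v₁ · (m₁/m₂)

v₂ = 1.95 × 10^6 m/s × (6.64 × 10^-27 kg / 1.67 × 10^-27 kg)
v₂ = 7.75 × 10^6 m/s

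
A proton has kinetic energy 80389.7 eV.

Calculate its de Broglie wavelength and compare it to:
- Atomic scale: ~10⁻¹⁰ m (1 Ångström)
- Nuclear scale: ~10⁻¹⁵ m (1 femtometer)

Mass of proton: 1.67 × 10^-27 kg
λ = 1.01 × 10^-13 m, which is between nuclear and atomic scales.

Using λ = h/√(2mKE):

KE = 80389.7 eV = 1.288 × 10^-14 J

λ = h/√(2mKE)
λ = (6.626 × 10^-34 J·s) / √(2 × 1.67 × 10^-27 kg × 1.288 × 10^-14 J)
λ = 1.01 × 10^-13 m

Comparison:
- Atomic scale (10⁻¹⁰ m): λ is 0.001× this size
- Nuclear scale (10⁻¹⁵ m): λ is 1e+02× this size

The wavelength is between nuclear and atomic scales.

This wavelength is appropriate for probing atomic structure but too large for nuclear physics experiments.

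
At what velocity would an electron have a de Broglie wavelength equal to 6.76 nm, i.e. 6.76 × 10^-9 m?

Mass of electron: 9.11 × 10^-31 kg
1.08 × 10^5 m/s

From λ = h/(mv), solve for v:

v = h/(mλ)
v = (6.626 × 10^-34 J·s) / (9.11 × 10^-31 kg × 6.76 × 10^-9 m)
v = 1.08 × 10^5 m/s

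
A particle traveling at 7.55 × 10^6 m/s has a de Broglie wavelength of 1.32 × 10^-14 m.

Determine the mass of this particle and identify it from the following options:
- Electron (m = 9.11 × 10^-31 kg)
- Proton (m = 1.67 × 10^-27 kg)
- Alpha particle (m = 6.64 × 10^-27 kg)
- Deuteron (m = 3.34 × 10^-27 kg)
The particle is an alpha particle.

From λ = h/(mv), solve for mass:

m = h/(λv)
m = (6.626 × 10^-34 J·s) / (1.32 × 10^-14 m × 7.55 × 10^6 m/s)
m = 6.65 × 10^-27 kg

Comparing with the listed masses, this is closest to an alpha particle.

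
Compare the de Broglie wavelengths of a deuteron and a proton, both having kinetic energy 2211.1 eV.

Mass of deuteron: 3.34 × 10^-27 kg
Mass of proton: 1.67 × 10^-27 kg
The proton has the longer wavelength.

Using λ = h/√(2mKE):

For deuteron: λ₁ = h/√(2m₁KE) = 4.31 × 10^-13 m
For proton: λ₂ = h/√(2m₂KE) = 6.09 × 10^-13 m

Since λ ∝ 1/√m at constant kinetic energy, the lighter particle has the longer wavelength.

The proton has the longer de Broglie wavelength.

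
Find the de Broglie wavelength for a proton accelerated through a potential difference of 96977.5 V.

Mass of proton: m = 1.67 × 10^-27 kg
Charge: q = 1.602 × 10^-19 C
9.20 × 10^-14 m

When a particle is accelerated through voltage V, it gains kinetic energy KE = qV.

The de Broglie wavelength is then λ = h/√(2mqV):

λ = h/√(2mqV)
λ = (6.626 × 10^-34 J·s) / √(2 × 1.67 × 10^-27 kg × 1.602 × 10^-19 C × 96977.5 V)
λ = 9.20 × 10^-14 m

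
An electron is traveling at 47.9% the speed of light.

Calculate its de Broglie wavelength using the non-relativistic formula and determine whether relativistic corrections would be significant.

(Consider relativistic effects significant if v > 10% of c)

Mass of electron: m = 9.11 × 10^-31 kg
Yes, relativistic corrections are needed.

Using the non-relativistic de Broglie formula λ = h/(mv):

v = 47.9% × c = 1.436 × 10^8 m/s

λ = h/(mv)
λ = (6.626 × 10^-34 J·s) / (9.11 × 10^-31 kg × 1.436 × 10^8 m/s)
λ = 5.06 × 10^-12 m

Since v = 47.9% of c > 10% of c, relativistic corrections ARE significant and the actual wavelength would differ from this non-relativistic estimate.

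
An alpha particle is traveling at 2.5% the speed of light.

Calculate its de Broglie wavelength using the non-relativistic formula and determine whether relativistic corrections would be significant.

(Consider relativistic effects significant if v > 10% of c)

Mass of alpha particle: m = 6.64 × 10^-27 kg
No, relativistic corrections are not needed.

Using the non-relativistic de Broglie formula λ = h/(mv):

v = 2.5% × c = 7.495 × 10^6 m/s

λ = h/(mv)
λ = (6.626 × 10^-34 J·s) / (6.64 × 10^-27 kg × 7.495 × 10^6 m/s)
λ = 1.33 × 10^-14 m

Since v = 2.5% of c < 10% of c, relativistic corrections are NOT significant and this non-relativistic result is a good approximation.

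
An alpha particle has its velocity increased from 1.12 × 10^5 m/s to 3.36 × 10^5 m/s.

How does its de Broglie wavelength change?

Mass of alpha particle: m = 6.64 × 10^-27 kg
The wavelength decreases by a factor of 3.

Using λ = h/(mv):

Initial wavelength: λ₁ = h/(mv₁) = 8.91 × 10^-13 m
Final wavelength: λ₂ = h/(mv₂) = 2.97 × 10^-13 m

Since λ ∝ 1/v, when velocity increases by a factor of 3, the wavelength decreases by a factor of 3.

λ₂/λ₁ = v₁/v₂ = 1/3

The wavelength decreases by a factor of 3.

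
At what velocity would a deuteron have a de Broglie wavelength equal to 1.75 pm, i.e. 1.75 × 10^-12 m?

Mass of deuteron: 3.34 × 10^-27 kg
1.13 × 10^5 m/s

From λ = h/(mv), solve for v:

v = h/(mλ)
v = (6.626 × 10^-34 J·s) / (3.34 × 10^-27 kg × 1.75 × 10^-12 m)
v = 1.13 × 10^5 m/s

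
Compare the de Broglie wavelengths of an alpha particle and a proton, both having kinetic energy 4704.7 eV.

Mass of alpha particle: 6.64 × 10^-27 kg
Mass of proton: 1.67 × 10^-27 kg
The proton has the longer wavelength.

Using λ = h/√(2mKE):

For alpha particle: λ₁ = h/√(2m₁KE) = 2.09 × 10^-13 m
For proton: λ₂ = h/√(2m₂KE) = 4.18 × 10^-13 m

Since λ ∝ 1/√m at constant kinetic energy, the lighter particle has the longer wavelength.

The proton has the longer de Broglie wavelength.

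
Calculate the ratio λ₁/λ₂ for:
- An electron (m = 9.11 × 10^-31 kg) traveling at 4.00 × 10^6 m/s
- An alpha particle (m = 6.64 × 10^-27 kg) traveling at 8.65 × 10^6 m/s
λ₁/λ₂ = 1.58 × 10^4

Using λ = h/(mv):

λ₁ = h/(m₁v₁) = 1.82 × 10^-10 m
λ₂ = h/(m₂v₂) = 1.15 × 10^-14 m

Ratio λ₁/λ₂ = (m₂v₂)/(m₁v₁)
         = (6.64 × 10^-27 kg × 8.65 × 10^6 m/s) / (9.11 × 10^-31 kg × 4.00 × 10^6 m/s)
         = 1.58 × 10^4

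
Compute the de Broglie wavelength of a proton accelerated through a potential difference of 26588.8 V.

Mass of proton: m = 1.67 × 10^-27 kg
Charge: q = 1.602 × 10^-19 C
1.76 × 10^-13 m

When a particle is accelerated through voltage V, it gains kinetic energy KE = qV.

The de Broglie wavelength is then λ = h/√(2mqV):

λ = h/√(2mqV)
λ = (6.626 × 10^-34 J·s) / √(2 × 1.67 × 10^-27 kg × 1.602 × 10^-19 C × 26588.8 V)
λ = 1.76 × 10^-13 m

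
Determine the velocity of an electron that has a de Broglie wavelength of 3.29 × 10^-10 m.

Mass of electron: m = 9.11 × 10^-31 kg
2.21 × 10^6 m/s

From the de Broglie relation λ = h/(mv), we solve for v:

v = h/(mλ)
v = (6.626 × 10^-34 J·s) / (9.11 × 10^-31 kg × 3.29 × 10^-10 m)
v = 2.21 × 10^6 m/s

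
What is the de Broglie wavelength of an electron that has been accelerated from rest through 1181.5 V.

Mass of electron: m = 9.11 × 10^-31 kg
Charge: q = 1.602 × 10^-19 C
3.57 × 10^-11 m

When a particle is accelerated through voltage V, it gains kinetic energy KE = qV.

The de Broglie wavelength is then λ = h/√(2mqV):

λ = h/√(2mqV)
λ = (6.626 × 10^-34 J·s) / √(2 × 9.11 × 10^-31 kg × 1.602 × 10^-19 C × 1181.5 V)
λ = 3.57 × 10^-11 m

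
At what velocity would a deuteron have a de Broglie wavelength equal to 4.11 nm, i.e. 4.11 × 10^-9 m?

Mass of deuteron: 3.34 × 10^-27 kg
4.83 × 10^1 m/s

From λ = h/(mv), solve for v:

v = h/(mλ)
v = (6.626 × 10^-34 J·s) / (3.34 × 10^-27 kg × 4.11 × 10^-9 m)
v = 4.83 × 10^1 m/s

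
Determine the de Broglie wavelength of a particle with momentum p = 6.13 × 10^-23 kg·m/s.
1.08 × 10^-11 m

Using the de Broglie relation λ = h/p:

λ = h/p
λ = (6.626 × 10^-34 J·s) / (6.13 × 10^-23 kg·m/s)
λ = 1.08 × 10^-11 m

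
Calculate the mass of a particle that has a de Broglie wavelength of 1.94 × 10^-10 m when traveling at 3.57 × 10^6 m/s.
9.57 × 10^-31 kg

From the de Broglie relation λ = h/(mv), we solve for m:

m = h/(λv)
m = (6.626 × 10^-34 J·s) / (1.94 × 10^-10 m × 3.57 × 10^6 m/s)
m = 9.57 × 10^-31 kg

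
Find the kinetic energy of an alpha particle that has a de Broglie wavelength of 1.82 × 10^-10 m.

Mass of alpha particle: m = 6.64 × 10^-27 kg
9.98 × 10^-22 J (or 6.23 × 10^-3 eV)

From λ = h/√(2mKE), we solve for KE:

λ² = h²/(2mKE)
KE = h²/(2mλ²)
KE = (6.626 × 10^-34 J·s)² / (2 × 6.64 × 10^-27 kg × (1.82 × 10^-10 m)²)
KE = 9.98 × 10^-22 J
KE = 6.23 × 10^-3 eV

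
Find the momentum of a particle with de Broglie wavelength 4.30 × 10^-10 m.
1.54 × 10^-24 kg·m/s

From the de Broglie relation λ = h/p, we solve for p:

p = h/λ
p = (6.626 × 10^-34 J·s) / (4.30 × 10^-10 m)
p = 1.54 × 10^-24 kg·m/s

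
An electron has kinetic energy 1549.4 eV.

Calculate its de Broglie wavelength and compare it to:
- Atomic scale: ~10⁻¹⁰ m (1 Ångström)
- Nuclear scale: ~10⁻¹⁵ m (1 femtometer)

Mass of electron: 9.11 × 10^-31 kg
λ = 3.12 × 10^-11 m, which is between nuclear and atomic scales.

Using λ = h/√(2mKE):

KE = 1549.4 eV = 2.482 × 10^-16 J

λ = h/√(2mKE)
λ = (6.626 × 10^-34 J·s) / √(2 × 9.11 × 10^-31 kg × 2.482 × 10^-16 J)
λ = 3.12 × 10^-11 m

Comparison:
- Atomic scale (10⁻¹⁰ m): λ is 0.31× this size
- Nuclear scale (10⁻¹⁵ m): λ is 3.1e+04× this size

The wavelength is between nuclear and atomic scales.

This wavelength is appropriate for probing atomic structure but too large for nuclear physics experiments.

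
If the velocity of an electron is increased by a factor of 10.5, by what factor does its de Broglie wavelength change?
The wavelength decreases by a factor of 10.5.

From λ = h/(mv), the wavelength is inversely proportional to velocity:

λ ∝ 1/v

If v → 10.5v, then λ → λ/10.5

When velocity is increased by a factor of 10.5, the wavelength decreases by a factor of 10.5.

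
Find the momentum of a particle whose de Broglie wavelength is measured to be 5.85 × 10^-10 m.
1.13 × 10^-24 kg·m/s

From the de Broglie relation λ = h/p, we solve for p:

p = h/λ
p = (6.626 × 10^-34 J·s) / (5.85 × 10^-10 m)
p = 1.13 × 10^-24 kg·m/s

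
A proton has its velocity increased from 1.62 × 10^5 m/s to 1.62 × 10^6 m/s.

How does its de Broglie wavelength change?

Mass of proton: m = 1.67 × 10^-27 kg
The wavelength decreases by a factor of 10.

Using λ = h/(mv):

Initial wavelength: λ₁ = h/(mv₁) = 2.45 × 10^-12 m
Final wavelength: λ₂ = h/(mv₂) = 2.45 × 10^-13 m

Since λ ∝ 1/v, when velocity increases by a factor of 10, the wavelength decreases by a factor of 10.

λ₂/λ₁ = v₁/v₂ = 1/10

The wavelength decreases by a factor of 10.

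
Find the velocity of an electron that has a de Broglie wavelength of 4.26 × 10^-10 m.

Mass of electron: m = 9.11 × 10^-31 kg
1.71 × 10^6 m/s

From the de Broglie relation λ = h/(mv), we solve for v:

v = h/(mλ)
v = (6.626 × 10^-34 J·s) / (9.11 × 10^-31 kg × 4.26 × 10^-10 m)
v = 1.71 × 10^6 m/s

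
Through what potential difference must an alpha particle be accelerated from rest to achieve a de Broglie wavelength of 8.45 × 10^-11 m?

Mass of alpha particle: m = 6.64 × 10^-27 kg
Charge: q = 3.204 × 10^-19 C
1.45 × 10^-2 V

From λ = h/√(2mqV), we solve for V:

λ² = h²/(2mqV)
V = h²/(2mqλ²)
V = (6.626 × 10^-34 J·s)² / (2 × 6.64 × 10^-27 kg × 3.204 × 10^-19 C × (8.45 × 10^-11 m)²)
V = 1.45 × 10^-2 V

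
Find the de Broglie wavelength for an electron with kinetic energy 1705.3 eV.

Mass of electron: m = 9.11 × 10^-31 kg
2.97 × 10^-11 m

Using λ = h/√(2mKE):

First convert KE to Joules: KE = 1705.3 eV = 2.732 × 10^-16 J

λ = h/√(2mKE)
λ = (6.626 × 10^-34 J·s) / √(2 × 9.11 × 10^-31 kg × 2.732 × 10^-16 J)
λ = 2.97 × 10^-11 m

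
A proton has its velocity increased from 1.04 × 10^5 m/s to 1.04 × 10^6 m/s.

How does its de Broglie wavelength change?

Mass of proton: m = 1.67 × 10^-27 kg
The wavelength decreases by a factor of 10.

Using λ = h/(mv):

Initial wavelength: λ₁ = h/(mv₁) = 3.82 × 10^-12 m
Final wavelength: λ₂ = h/(mv₂) = 3.82 × 10^-13 m

Since λ ∝ 1/v, when velocity increases by a factor of 10, the wavelength decreases by a factor of 10.

λ₂/λ₁ = v₁/v₂ = 1/10

The wavelength decreases by a factor of 10.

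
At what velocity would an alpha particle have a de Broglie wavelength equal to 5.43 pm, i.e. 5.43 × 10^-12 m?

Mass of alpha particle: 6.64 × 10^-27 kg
1.84 × 10^4 m/s

From λ = h/(mv), solve for v:

v = h/(mλ)
v = (6.626 × 10^-34 J·s) / (6.64 × 10^-27 kg × 5.43 × 10^-12 m)
v = 1.84 × 10^4 m/s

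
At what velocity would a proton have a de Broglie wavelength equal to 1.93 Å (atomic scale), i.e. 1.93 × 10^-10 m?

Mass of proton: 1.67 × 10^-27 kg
2.06 × 10^3 m/s

From λ = h/(mv), solve for v:

v = h/(mλ)
v = (6.626 × 10^-34 J·s) / (1.67 × 10^-27 kg × 1.93 × 10^-10 m)
v = 2.06 × 10^3 m/s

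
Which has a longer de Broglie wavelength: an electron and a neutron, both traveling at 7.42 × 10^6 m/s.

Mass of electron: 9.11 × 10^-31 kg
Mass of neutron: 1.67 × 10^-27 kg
The electron has the longer wavelength.

Using λ = h/(mv), since both particles have the same velocity, the wavelength depends only on mass.

For electron: λ₁ = h/(m₁v) = 9.80 × 10^-11 m
For neutron: λ₂ = h/(m₂v) = 5.35 × 10^-14 m

Since λ ∝ 1/m at constant velocity, the lighter particle has the longer wavelength.

The electron has the longer de Broglie wavelength.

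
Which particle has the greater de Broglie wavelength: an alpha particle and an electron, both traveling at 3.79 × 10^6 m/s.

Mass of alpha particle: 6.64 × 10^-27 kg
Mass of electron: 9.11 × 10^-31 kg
The electron has the longer wavelength.

Using λ = h/(mv), since both particles have the same velocity, the wavelength depends only on mass.

For alpha particle: λ₁ = h/(m₁v) = 2.63 × 10^-14 m
For electron: λ₂ = h/(m₂v) = 1.92 × 10^-10 m

Since λ ∝ 1/m at constant velocity, the lighter particle has the longer wavelength.

The electron has the longer de Broglie wavelength.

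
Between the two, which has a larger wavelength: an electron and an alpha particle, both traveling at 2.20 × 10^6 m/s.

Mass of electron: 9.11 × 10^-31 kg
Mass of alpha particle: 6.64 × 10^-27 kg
The electron has the longer wavelength.

Using λ = h/(mv), since both particles have the same velocity, the wavelength depends only on mass.

For electron: λ₁ = h/(m₁v) = 3.31 × 10^-10 m
For alpha particle: λ₂ = h/(m₂v) = 4.54 × 10^-14 m

Since λ ∝ 1/m at constant velocity, the lighter particle has the longer wavelength.

The electron has the longer de Broglie wavelength.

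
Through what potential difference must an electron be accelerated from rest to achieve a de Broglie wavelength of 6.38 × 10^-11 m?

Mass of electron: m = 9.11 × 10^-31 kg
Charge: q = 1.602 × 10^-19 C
370 V

From λ = h/√(2mqV), we solve for V:

λ² = h²/(2mqV)
V = h²/(2mqλ²)
V = (6.626 × 10^-34 J·s)² / (2 × 9.11 × 10^-31 kg × 1.602 × 10^-19 C × (6.38 × 10^-11 m)²)
V = 370 V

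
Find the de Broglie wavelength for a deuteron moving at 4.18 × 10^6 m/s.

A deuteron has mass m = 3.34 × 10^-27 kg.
4.75 × 10^-14 m

Using the de Broglie relation λ = h/(mv):

λ = h/(mv)
λ = (6.626 × 10^-34 J·s) / (3.34 × 10^-27 kg × 4.18 × 10^6 m/s)
λ = 4.75 × 10^-14 m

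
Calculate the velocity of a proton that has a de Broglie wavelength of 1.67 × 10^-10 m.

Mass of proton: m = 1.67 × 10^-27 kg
2.38 × 10^3 m/s

From the de Broglie relation λ = h/(mv), we solve for v:

v = h/(mλ)
v = (6.626 × 10^-34 J·s) / (1.67 × 10^-27 kg × 1.67 × 10^-10 m)
v = 2.38 × 10^3 m/s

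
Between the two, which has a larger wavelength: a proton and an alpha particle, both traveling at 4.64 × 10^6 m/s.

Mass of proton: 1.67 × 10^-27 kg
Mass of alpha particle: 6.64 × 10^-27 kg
The proton has the longer wavelength.

Using λ = h/(mv), since both particles have the same velocity, the wavelength depends only on mass.

For proton: λ₁ = h/(m₁v) = 8.55 × 10^-14 m
For alpha particle: λ₂ = h/(m₂v) = 2.15 × 10^-14 m

Since λ ∝ 1/m at constant velocity, the lighter particle has the longer wavelength.

The proton has the longer de Broglie wavelength.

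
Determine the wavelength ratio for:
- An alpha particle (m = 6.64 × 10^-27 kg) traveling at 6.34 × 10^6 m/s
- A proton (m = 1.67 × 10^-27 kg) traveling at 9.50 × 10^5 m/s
λ₁/λ₂ = 0.0377

Using λ = h/(mv):

λ₁ = h/(m₁v₁) = 1.57 × 10^-14 m
λ₂ = h/(m₂v₂) = 4.18 × 10^-13 m

Ratio λ₁/λ₂ = (m₂v₂)/(m₁v₁)
         = (1.67 × 10^-27 kg × 9.50 × 10^5 m/s) / (6.64 × 10^-27 kg × 6.34 × 10^6 m/s)
         = 0.0377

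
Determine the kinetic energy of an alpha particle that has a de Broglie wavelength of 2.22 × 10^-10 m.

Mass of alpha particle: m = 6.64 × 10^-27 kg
6.71 × 10^-22 J (or 4.19 × 10^-3 eV)

From λ = h/√(2mKE), we solve for KE:

λ² = h²/(2mKE)
KE = h²/(2mλ²)
KE = (6.626 × 10^-34 J·s)² / (2 × 6.64 × 10^-27 kg × (2.22 × 10^-10 m)²)
KE = 6.71 × 10^-22 J
KE = 4.19 × 10^-3 eV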